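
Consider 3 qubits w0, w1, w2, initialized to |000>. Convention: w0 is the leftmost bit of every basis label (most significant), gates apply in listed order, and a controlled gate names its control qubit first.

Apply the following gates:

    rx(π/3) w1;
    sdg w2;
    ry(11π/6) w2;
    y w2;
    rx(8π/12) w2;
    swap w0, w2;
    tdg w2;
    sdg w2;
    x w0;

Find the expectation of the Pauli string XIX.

The observable XIX averages to 0.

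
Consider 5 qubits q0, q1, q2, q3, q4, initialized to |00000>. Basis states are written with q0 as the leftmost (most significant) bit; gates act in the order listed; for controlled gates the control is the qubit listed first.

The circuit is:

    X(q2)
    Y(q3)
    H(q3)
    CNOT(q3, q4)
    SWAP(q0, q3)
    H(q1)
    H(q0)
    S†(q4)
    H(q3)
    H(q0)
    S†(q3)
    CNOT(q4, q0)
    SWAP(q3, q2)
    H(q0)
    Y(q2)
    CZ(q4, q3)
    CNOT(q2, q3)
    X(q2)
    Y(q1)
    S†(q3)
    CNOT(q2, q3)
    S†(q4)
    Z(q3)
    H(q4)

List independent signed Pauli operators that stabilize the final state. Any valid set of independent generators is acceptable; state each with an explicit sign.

One valid set of independent stabilizer generators is +XIIII, -IXIII, +IIXII, +IIIZI, -IIIIZ (any independent generating set of the same group is equally correct).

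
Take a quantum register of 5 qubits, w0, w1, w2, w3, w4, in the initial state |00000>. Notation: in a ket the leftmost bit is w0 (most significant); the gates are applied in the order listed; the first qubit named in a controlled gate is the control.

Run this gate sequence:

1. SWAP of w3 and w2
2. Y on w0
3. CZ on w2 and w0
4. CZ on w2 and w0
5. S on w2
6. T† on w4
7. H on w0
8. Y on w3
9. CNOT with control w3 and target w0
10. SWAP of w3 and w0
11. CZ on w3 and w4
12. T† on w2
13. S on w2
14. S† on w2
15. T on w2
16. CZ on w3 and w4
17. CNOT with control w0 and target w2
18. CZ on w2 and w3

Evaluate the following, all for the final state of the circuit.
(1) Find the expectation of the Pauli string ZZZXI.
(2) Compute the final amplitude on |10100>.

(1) The expectation value of ZZZXI is 1.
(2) The amplitude on |10100> is sqrt(2)/2.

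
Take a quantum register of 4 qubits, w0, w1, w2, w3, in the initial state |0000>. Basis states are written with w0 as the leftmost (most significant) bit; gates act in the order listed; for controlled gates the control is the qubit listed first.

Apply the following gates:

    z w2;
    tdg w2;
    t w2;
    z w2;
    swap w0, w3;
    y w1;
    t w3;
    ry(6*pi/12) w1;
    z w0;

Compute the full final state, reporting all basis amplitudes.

The final amplitudes are -sqrt(2)*I/2 on |0000>, sqrt(2)*I/2 on |0100>, and 0 on every other basis state. Key observation: steps 1-4 multiply out to the identity, so the circuit reduces to the remaining gates.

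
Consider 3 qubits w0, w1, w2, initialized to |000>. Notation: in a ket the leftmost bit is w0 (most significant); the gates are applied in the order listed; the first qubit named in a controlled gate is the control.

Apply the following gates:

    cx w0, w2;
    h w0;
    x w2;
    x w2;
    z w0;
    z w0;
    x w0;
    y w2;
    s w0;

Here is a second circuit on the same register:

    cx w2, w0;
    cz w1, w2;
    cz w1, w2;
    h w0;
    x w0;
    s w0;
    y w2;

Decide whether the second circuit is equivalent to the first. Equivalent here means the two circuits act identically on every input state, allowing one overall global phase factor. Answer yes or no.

No — the two circuits implement different unitaries, even allowing a global phase.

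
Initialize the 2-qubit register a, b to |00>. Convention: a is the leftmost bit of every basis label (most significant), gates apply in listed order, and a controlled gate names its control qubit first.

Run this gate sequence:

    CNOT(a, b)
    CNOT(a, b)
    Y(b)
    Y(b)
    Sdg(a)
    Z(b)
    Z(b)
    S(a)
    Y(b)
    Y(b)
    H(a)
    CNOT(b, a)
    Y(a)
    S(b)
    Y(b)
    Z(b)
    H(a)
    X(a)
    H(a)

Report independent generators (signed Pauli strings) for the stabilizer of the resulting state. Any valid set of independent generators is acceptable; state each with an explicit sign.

The final state is stabilized by the group generated by +XI, -IZ; other independent generating sets are equally valid. Key observation: the block from step 3 through step 10 cancels to the identity and can be dropped.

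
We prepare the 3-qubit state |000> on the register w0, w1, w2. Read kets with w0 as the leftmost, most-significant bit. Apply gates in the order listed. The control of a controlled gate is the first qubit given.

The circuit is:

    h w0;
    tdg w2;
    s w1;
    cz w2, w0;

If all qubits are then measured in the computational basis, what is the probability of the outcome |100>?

Outcome |100> occurs with probability 1/2.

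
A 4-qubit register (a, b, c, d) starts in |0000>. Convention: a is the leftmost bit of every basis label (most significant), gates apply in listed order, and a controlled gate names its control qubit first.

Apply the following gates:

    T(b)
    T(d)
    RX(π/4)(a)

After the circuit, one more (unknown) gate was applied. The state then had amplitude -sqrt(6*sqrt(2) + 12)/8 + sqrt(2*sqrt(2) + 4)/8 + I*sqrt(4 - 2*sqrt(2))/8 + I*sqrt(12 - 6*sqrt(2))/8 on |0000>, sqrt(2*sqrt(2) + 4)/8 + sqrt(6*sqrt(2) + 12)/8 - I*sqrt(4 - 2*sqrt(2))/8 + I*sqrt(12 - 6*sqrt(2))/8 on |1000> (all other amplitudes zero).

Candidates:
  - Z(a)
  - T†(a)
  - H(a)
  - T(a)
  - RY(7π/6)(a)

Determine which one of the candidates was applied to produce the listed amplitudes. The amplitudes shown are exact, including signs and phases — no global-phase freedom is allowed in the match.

The unique candidate consistent with the amplitudes is RY(7π/6)(a).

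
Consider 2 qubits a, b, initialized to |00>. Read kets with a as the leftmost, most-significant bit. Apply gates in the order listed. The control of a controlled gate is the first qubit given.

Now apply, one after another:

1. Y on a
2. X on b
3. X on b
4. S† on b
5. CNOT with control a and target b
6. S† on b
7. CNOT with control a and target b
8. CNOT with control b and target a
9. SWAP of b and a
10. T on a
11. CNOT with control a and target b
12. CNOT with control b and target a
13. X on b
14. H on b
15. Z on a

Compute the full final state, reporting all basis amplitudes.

After the circuit, the state carries amplitude 0 on |00>, 0 on |01>, -sqrt(2)/2 on |10>, -sqrt(2)/2 on |11>.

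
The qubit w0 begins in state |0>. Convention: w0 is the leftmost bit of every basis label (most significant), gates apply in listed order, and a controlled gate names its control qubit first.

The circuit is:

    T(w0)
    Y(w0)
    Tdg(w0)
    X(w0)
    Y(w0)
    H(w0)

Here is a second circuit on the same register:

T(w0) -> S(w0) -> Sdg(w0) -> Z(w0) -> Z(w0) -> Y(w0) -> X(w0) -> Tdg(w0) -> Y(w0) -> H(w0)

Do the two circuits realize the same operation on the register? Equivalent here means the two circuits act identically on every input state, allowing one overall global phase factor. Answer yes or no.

No: there is an input state on which the two circuits produce genuinely different outputs (not merely differing by a phase).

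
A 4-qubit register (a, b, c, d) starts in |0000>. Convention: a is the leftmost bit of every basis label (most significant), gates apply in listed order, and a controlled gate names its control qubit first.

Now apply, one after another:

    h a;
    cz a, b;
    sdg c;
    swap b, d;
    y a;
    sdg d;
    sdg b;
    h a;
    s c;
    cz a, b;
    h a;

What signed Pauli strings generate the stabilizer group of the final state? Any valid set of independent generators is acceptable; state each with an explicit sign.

One valid set of independent stabilizer generators is -XIII, +IZII, +IIZI, +IIIZ (any independent generating set of the same group is equally correct).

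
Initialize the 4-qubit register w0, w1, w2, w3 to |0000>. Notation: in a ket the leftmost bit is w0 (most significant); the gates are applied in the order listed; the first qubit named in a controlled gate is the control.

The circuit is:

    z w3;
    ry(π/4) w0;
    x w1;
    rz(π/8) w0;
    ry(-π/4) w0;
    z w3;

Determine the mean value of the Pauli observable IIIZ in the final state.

In the final state, IIIZ has expectation 1.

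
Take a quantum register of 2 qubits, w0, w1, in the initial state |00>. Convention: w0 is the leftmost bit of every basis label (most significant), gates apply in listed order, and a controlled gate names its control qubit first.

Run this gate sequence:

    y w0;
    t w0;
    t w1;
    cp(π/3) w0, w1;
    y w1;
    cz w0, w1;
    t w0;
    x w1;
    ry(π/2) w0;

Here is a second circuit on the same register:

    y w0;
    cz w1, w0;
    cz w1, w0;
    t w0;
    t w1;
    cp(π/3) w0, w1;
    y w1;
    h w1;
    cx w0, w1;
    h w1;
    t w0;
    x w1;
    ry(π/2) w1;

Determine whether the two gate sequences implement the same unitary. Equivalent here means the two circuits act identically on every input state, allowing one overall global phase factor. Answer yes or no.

No: there is an input state on which the two circuits produce genuinely different outputs (not merely differing by a phase).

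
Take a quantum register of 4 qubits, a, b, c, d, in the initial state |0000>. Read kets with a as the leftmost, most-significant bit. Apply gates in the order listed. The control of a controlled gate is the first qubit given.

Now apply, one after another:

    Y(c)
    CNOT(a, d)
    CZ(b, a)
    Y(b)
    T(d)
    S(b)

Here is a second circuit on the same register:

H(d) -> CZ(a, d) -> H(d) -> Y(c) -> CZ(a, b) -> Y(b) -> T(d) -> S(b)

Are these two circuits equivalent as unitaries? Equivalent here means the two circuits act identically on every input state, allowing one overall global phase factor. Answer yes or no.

Yes — the two circuits implement the same unitary up to a global phase.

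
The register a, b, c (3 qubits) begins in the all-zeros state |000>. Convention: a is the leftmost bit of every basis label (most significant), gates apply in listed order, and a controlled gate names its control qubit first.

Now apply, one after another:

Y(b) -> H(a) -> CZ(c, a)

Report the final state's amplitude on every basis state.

The resulting statevector has amplitude sqrt(2)*I/2 on |010>, sqrt(2)*I/2 on |110>, and 0 on every other basis state.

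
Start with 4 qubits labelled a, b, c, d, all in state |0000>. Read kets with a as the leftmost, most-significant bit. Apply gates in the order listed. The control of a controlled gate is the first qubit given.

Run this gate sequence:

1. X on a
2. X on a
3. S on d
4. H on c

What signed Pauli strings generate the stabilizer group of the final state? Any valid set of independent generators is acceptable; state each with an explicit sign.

One valid set of independent stabilizer generators is +IIXI, +ZIII, +IZII, +IIIZ (any independent generating set of the same group is equally correct). Key observation: gates 1-2 undo each other exactly, leaving only the rest of the circuit to track.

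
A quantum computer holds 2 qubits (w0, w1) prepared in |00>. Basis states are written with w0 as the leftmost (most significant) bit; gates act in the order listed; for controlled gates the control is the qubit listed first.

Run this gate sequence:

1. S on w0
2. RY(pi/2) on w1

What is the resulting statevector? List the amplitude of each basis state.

After the circuit, the state carries amplitude sqrt(2)/2 on |00>, sqrt(2)/2 on |01>, 0 on |10>, 0 on |11>.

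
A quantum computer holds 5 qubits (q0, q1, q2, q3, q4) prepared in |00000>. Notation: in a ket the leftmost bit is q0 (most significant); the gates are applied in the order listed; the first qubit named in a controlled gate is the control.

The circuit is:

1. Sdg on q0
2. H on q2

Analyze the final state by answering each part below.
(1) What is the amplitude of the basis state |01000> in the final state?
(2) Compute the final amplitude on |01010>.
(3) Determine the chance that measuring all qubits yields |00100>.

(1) The amplitude on |01000> is 0.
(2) The amplitude on |01010> is 0.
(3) A full measurement returns |00100> with probability 1/2.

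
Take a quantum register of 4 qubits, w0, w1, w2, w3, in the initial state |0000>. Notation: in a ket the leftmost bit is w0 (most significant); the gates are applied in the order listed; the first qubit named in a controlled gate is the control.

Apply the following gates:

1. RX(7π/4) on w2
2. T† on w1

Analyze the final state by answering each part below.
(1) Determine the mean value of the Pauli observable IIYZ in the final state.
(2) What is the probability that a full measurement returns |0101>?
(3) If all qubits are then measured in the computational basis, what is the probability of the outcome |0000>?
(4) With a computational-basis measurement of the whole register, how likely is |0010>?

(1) The expectation value of IIYZ is sqrt(2)/2.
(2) Outcome |0101> occurs with probability 0.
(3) The probability of measuring |0000> is sqrt(2)/4 + 1/2.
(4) A full measurement returns |0010> with probability 1/2 - sqrt(2)/4.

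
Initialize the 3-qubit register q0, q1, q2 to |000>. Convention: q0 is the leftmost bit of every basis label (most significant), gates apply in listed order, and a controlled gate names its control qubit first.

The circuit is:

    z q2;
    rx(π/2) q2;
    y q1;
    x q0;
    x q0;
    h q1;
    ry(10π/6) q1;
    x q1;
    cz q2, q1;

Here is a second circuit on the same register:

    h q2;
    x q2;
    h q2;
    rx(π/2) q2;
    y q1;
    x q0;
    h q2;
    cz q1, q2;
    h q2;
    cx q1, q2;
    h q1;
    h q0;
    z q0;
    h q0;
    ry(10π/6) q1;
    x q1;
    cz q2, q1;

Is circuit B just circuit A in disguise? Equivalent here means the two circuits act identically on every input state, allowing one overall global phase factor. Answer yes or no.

Yes, they are equivalent — the unitaries differ by at most a global phase.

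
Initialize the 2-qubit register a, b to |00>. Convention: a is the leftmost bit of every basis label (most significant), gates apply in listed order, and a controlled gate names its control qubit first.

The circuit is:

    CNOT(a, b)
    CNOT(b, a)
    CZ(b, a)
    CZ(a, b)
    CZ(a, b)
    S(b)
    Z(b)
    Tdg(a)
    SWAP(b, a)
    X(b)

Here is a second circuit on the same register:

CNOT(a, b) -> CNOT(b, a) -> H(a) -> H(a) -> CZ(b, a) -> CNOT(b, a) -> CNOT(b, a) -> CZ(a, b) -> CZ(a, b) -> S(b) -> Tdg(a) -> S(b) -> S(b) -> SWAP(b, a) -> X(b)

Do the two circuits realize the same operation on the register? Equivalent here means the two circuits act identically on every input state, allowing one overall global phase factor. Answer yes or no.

Yes, they are equivalent — the unitaries differ by at most a global phase.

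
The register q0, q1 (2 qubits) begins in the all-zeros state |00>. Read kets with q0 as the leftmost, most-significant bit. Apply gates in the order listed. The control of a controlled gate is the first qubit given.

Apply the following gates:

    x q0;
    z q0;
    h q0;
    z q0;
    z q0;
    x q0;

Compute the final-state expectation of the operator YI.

In the final state, YI has expectation 0.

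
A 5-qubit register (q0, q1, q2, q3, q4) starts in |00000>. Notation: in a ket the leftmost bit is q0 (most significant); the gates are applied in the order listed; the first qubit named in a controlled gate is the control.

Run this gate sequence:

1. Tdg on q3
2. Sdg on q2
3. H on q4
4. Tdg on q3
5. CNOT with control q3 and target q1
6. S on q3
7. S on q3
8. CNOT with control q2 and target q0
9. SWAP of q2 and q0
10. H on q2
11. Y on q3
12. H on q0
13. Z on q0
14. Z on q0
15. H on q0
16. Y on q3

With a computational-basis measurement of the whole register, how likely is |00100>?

The probability of measuring |00100> is 1/4. Key observation: steps 11-16 multiply out to the identity, so the circuit reduces to the remaining gates.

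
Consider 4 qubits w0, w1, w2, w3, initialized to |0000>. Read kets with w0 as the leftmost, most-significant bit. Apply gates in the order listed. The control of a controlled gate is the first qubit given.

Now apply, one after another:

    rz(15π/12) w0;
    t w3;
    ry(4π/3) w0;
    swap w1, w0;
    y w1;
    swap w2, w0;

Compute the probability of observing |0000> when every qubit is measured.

Outcome |0000> occurs with probability 3/4.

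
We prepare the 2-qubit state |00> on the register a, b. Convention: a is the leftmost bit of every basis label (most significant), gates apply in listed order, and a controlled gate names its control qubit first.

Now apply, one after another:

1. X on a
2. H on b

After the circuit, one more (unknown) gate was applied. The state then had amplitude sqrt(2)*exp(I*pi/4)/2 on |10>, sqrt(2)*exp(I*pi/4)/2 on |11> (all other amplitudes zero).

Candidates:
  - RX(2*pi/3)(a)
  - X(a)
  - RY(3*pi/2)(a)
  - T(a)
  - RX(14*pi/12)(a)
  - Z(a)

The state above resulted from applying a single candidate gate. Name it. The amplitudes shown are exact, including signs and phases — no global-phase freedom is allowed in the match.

The applied gate was T(a).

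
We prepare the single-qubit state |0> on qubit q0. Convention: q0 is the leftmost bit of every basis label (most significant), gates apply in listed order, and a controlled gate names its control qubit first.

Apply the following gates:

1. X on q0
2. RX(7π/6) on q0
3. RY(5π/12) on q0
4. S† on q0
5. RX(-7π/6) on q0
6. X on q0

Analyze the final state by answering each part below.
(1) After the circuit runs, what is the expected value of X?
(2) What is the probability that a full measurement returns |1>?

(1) The observable X averages to -1/2.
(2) Outcome |1> occurs with probability 1/2 - sqrt(6)/8.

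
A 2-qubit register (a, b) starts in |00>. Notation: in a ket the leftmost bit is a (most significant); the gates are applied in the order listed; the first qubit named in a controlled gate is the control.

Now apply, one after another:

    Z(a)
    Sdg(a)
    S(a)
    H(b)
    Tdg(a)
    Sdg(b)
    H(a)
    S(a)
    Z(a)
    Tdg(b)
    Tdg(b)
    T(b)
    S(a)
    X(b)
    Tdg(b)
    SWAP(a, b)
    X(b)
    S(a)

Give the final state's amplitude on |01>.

The amplitude on |01> is -exp(I*pi/4)/2.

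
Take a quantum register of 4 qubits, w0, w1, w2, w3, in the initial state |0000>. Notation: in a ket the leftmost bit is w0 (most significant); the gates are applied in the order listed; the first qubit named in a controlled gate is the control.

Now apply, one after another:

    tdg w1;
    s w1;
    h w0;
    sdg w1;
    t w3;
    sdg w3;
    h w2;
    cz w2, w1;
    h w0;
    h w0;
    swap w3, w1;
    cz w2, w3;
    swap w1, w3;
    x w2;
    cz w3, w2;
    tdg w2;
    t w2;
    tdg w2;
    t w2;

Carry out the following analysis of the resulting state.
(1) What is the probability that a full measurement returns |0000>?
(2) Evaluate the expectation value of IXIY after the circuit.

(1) The probability of measuring |0000> is 1/4.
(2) The observable IXIY averages to 0.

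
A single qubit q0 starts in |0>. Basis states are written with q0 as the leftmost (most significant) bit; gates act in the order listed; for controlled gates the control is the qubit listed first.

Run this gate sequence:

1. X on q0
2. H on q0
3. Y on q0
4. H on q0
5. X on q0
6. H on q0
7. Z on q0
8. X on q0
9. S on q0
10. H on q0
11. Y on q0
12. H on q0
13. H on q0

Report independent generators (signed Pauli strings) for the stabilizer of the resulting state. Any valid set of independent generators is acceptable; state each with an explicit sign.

The stabilizer group can be generated by -Y, among other valid generating sets. Key observation: the block from step 4 through step 7 cancels to the identity and can be dropped.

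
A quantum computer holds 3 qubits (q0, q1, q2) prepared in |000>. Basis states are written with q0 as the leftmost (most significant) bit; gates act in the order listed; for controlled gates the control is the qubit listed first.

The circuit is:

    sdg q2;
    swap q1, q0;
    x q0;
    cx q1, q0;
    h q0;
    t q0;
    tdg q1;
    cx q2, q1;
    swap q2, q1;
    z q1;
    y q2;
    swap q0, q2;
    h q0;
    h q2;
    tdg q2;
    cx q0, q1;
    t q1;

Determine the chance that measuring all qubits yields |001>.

The probability of measuring |001> is sqrt(2)/8 + 1/4.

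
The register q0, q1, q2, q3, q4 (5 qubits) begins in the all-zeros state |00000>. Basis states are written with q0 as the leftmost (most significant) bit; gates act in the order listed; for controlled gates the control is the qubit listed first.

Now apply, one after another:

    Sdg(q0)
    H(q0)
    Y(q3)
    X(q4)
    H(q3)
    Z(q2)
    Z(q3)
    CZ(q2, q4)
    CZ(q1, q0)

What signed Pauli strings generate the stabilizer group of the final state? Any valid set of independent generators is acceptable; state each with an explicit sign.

The stabilizer group can be generated by +XIIII, +IIIXI, +IZIII, +IIZII, -IIIIZ, among other valid generating sets.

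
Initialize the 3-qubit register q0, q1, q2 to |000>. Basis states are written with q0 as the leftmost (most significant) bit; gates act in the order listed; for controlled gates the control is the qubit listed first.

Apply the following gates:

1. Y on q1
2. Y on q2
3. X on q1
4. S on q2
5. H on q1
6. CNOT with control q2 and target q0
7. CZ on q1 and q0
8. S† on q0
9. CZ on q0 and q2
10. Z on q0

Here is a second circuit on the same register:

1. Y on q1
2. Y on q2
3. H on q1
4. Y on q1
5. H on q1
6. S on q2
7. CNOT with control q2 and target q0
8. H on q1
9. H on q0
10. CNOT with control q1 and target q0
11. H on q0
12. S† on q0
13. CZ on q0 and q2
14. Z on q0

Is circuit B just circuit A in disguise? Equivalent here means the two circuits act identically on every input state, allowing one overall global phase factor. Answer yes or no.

No: there is an input state on which the two circuits produce genuinely different outputs (not merely differing by a phase).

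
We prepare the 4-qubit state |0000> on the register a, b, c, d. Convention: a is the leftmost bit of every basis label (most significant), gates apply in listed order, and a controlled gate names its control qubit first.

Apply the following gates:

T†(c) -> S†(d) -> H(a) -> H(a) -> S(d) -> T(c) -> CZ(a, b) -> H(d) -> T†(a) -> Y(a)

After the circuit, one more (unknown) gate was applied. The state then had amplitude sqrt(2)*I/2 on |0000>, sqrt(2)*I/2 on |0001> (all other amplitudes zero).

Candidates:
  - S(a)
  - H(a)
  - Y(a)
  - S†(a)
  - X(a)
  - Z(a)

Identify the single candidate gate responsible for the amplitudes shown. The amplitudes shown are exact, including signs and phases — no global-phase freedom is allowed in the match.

The unique candidate consistent with the amplitudes is X(a). Key observation: gates 1-6 undo each other exactly, leaving only the rest of the circuit to track.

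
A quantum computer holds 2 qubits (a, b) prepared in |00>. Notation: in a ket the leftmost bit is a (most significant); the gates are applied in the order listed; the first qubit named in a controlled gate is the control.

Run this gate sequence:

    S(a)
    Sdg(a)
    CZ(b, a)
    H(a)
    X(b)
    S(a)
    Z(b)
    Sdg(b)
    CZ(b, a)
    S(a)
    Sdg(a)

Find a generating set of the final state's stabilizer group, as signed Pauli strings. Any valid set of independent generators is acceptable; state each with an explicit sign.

One valid set of independent stabilizer generators is -YI, -IZ (any independent generating set of the same group is equally correct).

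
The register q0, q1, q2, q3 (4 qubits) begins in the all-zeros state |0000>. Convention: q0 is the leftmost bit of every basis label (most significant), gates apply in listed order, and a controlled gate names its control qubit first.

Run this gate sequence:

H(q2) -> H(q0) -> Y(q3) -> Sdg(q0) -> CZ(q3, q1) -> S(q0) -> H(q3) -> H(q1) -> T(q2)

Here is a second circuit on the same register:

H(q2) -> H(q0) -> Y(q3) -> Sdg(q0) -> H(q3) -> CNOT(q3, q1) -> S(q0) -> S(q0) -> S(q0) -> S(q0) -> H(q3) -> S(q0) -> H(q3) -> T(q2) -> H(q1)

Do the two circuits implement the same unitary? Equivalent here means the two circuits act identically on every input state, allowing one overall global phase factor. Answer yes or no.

No, they are not equivalent — no single phase factor reconciles the two unitaries.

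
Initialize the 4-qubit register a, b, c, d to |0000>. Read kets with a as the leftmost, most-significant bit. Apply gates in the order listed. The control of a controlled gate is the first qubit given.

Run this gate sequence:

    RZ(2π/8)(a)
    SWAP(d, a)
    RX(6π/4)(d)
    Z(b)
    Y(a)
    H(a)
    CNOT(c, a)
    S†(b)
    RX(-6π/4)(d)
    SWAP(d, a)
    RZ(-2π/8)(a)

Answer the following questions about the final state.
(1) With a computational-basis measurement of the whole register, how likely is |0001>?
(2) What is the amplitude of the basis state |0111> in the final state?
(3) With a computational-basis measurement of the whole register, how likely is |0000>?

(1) Outcome |0001> occurs with probability 1/2.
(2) The amplitude on |0111> is 0.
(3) Outcome |0000> occurs with probability 1/2.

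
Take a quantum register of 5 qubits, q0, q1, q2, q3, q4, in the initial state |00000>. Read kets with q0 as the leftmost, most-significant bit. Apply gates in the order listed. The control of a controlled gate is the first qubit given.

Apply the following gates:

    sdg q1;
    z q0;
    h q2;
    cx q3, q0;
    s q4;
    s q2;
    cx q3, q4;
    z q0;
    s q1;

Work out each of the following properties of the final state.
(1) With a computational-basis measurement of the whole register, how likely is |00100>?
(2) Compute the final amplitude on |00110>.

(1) The probability of measuring |00100> is 1/2.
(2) The final state's coefficient on |00110> equals 0.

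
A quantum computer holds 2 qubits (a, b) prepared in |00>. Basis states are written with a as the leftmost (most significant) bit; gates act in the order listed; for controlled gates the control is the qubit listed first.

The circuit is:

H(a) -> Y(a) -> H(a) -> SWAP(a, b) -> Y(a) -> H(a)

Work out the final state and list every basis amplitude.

After the circuit, the state carries amplitude 0 on |00>, sqrt(2)/2 on |01>, 0 on |10>, -sqrt(2)/2 on |11>.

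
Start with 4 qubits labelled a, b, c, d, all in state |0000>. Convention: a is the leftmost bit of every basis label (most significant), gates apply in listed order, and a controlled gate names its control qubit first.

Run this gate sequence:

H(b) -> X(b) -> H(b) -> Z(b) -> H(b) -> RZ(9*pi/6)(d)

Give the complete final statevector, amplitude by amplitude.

After the circuit, the state carries amplitude -sqrt(2)*exp(I*pi/4)/2 on |0000>, -sqrt(2)*exp(I*pi/4)/2 on |0100>, and 0 on every other basis state. Key observation: the block from step 1 through step 4 cancels to the identity and can be dropped.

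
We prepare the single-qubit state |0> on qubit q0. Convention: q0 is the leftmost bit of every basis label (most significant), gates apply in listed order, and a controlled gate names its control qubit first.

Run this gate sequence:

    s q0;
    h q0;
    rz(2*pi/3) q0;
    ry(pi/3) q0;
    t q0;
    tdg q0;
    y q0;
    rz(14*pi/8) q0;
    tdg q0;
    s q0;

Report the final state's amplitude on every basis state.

The final amplitudes are (sqrt(2) + sqrt(6)*exp(2*I*pi/3))*exp(7*I*pi/24)/4 on |0>, (-sqrt(6) + sqrt(2)*exp(2*I*pi/3))*exp(7*I*pi/24)/4 on |1>.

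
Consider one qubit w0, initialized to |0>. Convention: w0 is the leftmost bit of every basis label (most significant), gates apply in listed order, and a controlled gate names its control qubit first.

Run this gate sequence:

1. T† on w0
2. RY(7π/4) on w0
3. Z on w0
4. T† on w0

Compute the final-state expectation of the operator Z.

In the final state, Z has expectation sqrt(2)/2.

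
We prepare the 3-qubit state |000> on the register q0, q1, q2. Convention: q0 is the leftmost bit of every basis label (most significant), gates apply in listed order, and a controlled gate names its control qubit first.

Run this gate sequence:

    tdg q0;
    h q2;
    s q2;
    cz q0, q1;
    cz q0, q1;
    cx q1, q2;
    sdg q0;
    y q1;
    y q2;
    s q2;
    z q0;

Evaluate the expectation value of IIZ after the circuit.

The observable IIZ averages to 0.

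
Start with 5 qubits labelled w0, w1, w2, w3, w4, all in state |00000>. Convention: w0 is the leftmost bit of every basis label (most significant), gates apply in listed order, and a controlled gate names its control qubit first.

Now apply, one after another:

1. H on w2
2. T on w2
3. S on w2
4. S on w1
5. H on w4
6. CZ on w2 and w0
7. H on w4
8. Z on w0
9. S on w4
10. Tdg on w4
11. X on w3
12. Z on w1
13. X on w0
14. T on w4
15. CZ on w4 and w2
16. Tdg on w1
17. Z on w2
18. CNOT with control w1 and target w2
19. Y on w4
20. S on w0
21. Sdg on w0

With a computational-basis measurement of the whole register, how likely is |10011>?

Outcome |10011> occurs with probability 1/2.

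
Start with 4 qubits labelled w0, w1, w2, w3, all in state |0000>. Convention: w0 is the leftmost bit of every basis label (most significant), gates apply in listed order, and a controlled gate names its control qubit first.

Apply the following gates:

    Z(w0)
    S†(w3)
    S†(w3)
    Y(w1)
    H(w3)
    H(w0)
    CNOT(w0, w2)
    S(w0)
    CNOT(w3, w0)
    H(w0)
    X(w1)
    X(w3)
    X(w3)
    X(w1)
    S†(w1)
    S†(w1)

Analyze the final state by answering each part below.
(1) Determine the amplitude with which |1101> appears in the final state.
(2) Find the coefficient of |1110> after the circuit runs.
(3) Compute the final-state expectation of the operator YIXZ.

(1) The final state's coefficient on |1101> equals sqrt(2)*I/4. Key observation: the block from step 11 through step 14 cancels to the identity and can be dropped.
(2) The amplitude on |1110> is -sqrt(2)/4.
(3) The expectation value of YIXZ is -1.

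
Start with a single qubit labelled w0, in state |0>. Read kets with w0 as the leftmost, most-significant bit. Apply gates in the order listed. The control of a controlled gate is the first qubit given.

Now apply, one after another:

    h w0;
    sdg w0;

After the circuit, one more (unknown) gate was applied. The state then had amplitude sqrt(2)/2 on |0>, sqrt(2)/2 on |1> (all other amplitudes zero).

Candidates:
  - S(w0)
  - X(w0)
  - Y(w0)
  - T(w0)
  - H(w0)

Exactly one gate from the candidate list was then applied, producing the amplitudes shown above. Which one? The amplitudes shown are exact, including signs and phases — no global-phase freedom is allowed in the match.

The applied gate was S(w0).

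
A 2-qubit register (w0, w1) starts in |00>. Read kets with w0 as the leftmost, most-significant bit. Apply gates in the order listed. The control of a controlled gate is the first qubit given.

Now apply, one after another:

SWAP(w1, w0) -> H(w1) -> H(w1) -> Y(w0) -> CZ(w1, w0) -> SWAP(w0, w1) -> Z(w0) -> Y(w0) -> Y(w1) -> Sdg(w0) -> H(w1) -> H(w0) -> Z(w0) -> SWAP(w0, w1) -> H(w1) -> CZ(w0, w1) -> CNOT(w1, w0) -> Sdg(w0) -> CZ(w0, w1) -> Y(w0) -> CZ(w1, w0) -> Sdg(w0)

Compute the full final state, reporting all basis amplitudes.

The final amplitudes are -sqrt(2)/2 on |00>, 0 on |01>, sqrt(2)/2 on |10>, 0 on |11>.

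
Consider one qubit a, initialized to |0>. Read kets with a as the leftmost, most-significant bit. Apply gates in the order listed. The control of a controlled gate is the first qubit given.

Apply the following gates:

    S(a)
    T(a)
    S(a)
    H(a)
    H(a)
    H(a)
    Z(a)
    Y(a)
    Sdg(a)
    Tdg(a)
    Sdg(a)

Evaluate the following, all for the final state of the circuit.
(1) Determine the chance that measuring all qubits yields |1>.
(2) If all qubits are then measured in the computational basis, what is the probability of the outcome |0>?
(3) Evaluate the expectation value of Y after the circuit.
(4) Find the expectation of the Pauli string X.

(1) The probability of measuring |1> is 1/2.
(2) Outcome |0> occurs with probability 1/2.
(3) The expectation value of Y is sqrt(2)/2.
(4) The expectation value of X is -sqrt(2)/2.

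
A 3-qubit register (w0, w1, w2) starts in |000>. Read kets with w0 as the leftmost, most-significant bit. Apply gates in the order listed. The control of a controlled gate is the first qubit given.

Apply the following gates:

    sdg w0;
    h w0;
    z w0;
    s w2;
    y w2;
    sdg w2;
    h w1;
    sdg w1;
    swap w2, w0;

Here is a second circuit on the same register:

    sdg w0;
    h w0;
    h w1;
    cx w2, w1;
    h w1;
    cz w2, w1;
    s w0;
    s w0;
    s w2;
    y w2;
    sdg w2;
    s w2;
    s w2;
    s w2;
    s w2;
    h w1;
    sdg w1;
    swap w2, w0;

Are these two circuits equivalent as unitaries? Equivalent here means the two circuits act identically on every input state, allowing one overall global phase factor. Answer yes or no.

Yes: on every input state the two circuits agree up to one overall phase factor.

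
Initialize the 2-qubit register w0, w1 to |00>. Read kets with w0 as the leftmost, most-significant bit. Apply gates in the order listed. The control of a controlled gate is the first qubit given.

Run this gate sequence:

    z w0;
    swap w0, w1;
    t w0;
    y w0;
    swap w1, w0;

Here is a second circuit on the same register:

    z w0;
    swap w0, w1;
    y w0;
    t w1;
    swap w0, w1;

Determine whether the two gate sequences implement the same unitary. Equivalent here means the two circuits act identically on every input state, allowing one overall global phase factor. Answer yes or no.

No, they are not equivalent — no single phase factor reconciles the two unitaries.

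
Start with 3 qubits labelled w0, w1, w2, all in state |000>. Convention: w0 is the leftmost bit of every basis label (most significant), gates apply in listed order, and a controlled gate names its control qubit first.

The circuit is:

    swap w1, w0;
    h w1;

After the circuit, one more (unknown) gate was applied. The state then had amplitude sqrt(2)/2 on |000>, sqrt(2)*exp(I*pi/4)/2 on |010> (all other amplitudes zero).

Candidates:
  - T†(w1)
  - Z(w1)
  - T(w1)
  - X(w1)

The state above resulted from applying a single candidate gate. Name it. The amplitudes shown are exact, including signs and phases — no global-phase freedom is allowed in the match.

The applied gate was T(w1).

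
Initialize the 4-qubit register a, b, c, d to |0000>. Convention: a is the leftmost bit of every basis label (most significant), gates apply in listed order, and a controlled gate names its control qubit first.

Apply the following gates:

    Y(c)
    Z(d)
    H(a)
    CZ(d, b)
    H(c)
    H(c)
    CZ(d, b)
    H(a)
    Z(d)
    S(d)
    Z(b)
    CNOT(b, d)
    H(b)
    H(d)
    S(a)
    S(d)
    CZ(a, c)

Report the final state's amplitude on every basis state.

The resulting statevector has amplitude I/2 on |0010>, -1/2 on |0011>, I/2 on |0110>, -1/2 on |0111>, and 0 on every other basis state. Key observation: steps 2-9 multiply out to the identity, so the circuit reduces to the remaining gates.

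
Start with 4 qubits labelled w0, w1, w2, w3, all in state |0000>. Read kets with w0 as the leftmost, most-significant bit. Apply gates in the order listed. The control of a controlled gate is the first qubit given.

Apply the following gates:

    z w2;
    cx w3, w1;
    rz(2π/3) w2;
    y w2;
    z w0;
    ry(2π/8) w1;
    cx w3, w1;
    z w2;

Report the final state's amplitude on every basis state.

The resulting statevector has amplitude -sqrt(sqrt(2) + 2)*exp(I*pi/6)/2 on |0010>, -sqrt(2 - sqrt(2))*exp(I*pi/6)/2 on |0110>, and 0 on every other basis state.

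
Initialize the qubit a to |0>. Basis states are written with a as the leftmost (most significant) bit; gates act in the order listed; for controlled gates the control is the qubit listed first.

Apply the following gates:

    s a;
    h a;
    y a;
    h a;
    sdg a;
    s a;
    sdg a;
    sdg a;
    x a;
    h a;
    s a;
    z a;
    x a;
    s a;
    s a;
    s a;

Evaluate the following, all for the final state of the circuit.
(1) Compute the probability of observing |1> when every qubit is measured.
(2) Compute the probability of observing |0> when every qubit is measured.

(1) A full measurement returns |1> with probability 1/2.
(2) A full measurement returns |0> with probability 1/2.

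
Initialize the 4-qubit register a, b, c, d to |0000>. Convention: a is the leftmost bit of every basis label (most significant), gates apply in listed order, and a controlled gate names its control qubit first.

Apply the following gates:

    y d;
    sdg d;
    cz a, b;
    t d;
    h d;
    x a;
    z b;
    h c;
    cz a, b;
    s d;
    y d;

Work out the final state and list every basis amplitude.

The resulting statevector has amplitude -exp(I*pi/4)/2 on |1000>, exp(3*I*pi/4)/2 on |1001>, -exp(I*pi/4)/2 on |1010>, exp(3*I*pi/4)/2 on |1011>, and 0 on every other basis state.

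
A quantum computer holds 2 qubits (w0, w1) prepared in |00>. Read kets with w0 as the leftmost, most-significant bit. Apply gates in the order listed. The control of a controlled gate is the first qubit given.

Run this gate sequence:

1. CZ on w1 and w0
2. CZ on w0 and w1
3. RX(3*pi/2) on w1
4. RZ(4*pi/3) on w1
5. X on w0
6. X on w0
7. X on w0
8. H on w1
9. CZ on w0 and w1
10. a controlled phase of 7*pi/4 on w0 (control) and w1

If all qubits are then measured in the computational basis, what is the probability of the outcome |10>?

The probability of measuring |10> is sqrt(3)/4 + 1/2.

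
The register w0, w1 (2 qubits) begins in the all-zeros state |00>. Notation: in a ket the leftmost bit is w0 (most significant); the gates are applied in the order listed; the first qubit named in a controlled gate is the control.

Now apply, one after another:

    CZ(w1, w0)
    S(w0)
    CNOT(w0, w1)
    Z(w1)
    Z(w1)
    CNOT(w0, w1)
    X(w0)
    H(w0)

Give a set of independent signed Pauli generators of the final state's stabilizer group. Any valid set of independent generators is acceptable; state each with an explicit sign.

One valid set of independent stabilizer generators is -XI, +IZ (any independent generating set of the same group is equally correct). Key observation: steps 3-6 multiply out to the identity, so the circuit reduces to the remaining gates.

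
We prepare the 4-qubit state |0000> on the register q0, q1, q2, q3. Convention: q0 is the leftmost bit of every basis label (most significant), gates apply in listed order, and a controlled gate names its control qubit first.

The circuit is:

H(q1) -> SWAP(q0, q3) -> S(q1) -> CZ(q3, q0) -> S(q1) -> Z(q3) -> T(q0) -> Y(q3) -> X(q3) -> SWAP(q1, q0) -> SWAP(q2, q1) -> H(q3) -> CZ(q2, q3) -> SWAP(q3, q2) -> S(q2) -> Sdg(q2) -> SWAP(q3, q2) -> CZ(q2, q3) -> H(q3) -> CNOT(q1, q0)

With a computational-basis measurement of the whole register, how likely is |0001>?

Outcome |0001> occurs with probability 0. Key observation: gates 12-19 undo each other exactly, leaving only the rest of the circuit to track.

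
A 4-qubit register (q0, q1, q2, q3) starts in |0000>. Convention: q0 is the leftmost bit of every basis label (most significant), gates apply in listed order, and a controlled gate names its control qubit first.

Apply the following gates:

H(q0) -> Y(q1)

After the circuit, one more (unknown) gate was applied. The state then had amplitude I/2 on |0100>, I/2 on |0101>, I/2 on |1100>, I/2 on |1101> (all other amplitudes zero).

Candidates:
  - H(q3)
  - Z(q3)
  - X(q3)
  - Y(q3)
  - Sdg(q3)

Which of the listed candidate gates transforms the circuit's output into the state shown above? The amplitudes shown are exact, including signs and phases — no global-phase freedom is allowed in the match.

It was H(q3) that produced the state shown.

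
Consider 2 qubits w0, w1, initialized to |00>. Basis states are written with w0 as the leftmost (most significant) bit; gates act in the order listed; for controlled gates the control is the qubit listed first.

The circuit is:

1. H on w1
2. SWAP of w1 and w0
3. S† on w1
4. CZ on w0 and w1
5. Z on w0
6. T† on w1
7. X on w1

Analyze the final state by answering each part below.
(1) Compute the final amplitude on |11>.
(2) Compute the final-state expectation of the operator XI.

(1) |11> carries amplitude -sqrt(2)/2 in the final state.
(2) The expectation value of XI is -1.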